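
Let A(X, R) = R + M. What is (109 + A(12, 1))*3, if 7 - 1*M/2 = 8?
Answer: 324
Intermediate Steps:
M = -2 (M = 14 - 2*8 = 14 - 16 = -2)
A(X, R) = -2 + R (A(X, R) = R - 2 = -2 + R)
(109 + A(12, 1))*3 = (109 + (-2 + 1))*3 = (109 - 1)*3 = 108*3 = 324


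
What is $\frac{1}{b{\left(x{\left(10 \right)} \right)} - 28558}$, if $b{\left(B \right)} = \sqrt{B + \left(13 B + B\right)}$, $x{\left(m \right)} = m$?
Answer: $- \frac{14279}{407779607} - \frac{5 \sqrt{6}}{815559214} \approx -3.5031 \cdot 10^{-5}$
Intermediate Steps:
$b{\left(B \right)} = \sqrt{15} \sqrt{B}$ ($b{\left(B \right)} = \sqrt{B + 14 B} = \sqrt{15 B} = \sqrt{15} \sqrt{B}$)
$\frac{1}{b{\left(x{\left(10 \right)} \right)} - 28558} = \frac{1}{\sqrt{15} \sqrt{10} - 28558} = \frac{1}{5 \sqrt{6} - 28558} = \frac{1}{-28558 + 5 \sqrt{6}}$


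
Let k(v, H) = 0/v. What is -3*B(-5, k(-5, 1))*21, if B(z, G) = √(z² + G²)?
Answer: -315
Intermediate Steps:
k(v, H) = 0
B(z, G) = √(G² + z²)
-3*B(-5, k(-5, 1))*21 = -3*√(0² + (-5)²)*21 = -3*√(0 + 25)*21 = -3*√25*21 = -3*5*21 = -15*21 = -315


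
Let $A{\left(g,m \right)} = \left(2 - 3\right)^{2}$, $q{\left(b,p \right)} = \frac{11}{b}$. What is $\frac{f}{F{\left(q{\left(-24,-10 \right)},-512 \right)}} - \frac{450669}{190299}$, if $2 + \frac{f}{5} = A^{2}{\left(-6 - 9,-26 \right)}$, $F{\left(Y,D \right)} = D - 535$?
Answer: $- \frac{156966316}{66414351} \approx -2.3634$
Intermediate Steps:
$A{\left(g,m \right)} = 1$ ($A{\left(g,m \right)} = \left(-1\right)^{2} = 1$)
$F{\left(Y,D \right)} = -535 + D$
$f = -5$ ($f = -10 + 5 \cdot 1^{2} = -10 + 5 \cdot 1 = -10 + 5 = -5$)
$\frac{f}{F{\left(q{\left(-24,-10 \right)},-512 \right)}} - \frac{450669}{190299} = - \frac{5}{-535 - 512} - \frac{450669}{190299} = - \frac{5}{-1047} - \frac{150223}{63433} = \left(-5\right) \left(- \frac{1}{1047}\right) - \frac{150223}{63433} = \frac{5}{1047} - \frac{150223}{63433} = - \frac{156966316}{66414351}$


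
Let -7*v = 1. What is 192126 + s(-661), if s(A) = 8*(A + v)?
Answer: 1307858/7 ≈ 1.8684e+5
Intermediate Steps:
v = -1/7 (v = -1/7*1 = -1/7 ≈ -0.14286)
s(A) = -8/7 + 8*A (s(A) = 8*(A - 1/7) = 8*(-1/7 + A) = -8/7 + 8*A)
192126 + s(-661) = 192126 + (-8/7 + 8*(-661)) = 192126 + (-8/7 - 5288) = 192126 - 37024/7 = 1307858/7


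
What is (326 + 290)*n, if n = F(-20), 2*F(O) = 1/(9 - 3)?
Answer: 154/3 ≈ 51.333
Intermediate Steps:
F(O) = 1/12 (F(O) = 1/(2*(9 - 3)) = (1/2)/6 = (1/2)*(1/6) = 1/12)
n = 1/12 ≈ 0.083333
(326 + 290)*n = (326 + 290)*(1/12) = 616*(1/12) = 154/3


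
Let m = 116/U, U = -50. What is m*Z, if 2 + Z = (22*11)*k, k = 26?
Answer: -72964/5 ≈ -14593.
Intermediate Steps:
Z = 6290 (Z = -2 + (22*11)*26 = -2 + 242*26 = -2 + 6292 = 6290)
m = -58/25 (m = 116/(-50) = 116*(-1/50) = -58/25 ≈ -2.3200)
m*Z = -58/25*6290 = -72964/5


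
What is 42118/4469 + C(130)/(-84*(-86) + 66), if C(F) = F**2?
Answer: 38256632/3257901 ≈ 11.743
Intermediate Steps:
42118/4469 + C(130)/(-84*(-86) + 66) = 42118/4469 + 130**2/(-84*(-86) + 66) = 42118*(1/4469) + 16900/(7224 + 66) = 42118/4469 + 16900/7290 = 42118/4469 + 16900*(1/7290) = 42118/4469 + 1690/729 = 38256632/3257901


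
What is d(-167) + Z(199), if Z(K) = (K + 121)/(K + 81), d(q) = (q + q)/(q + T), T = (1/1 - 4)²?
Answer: 1801/553 ≈ 3.2568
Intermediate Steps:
T = 9 (T = (1 - 4)² = (-3)² = 9)
d(q) = 2*q/(9 + q) (d(q) = (q + q)/(q + 9) = (2*q)/(9 + q) = 2*q/(9 + q))
Z(K) = (121 + K)/(81 + K)
d(-167) + Z(199) = 2*(-167)/(9 - 167) + (121 + 199)/(81 + 199) = 2*(-167)/(-158) + 320/280 = 2*(-167)*(-1/158) + (1/280)*320 = 167/79 + 8/7 = 1801/553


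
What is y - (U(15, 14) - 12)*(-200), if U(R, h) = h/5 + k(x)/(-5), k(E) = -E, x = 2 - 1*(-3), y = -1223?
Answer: -2863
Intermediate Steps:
x = 5 (x = 2 + 3 = 5)
U(R, h) = 1 + h/5 (U(R, h) = h/5 - 1*5/(-5) = h*(1/5) - 5*(-1/5) = h/5 + 1 = 1 + h/5)
y - (U(15, 14) - 12)*(-200) = -1223 - ((1 + (1/5)*14) - 12)*(-200) = -1223 - ((1 + 14/5) - 12)*(-200) = -1223 - (19/5 - 12)*(-200) = -1223 - (-41)*(-200)/5 = -1223 - 1*1640 = -1223 - 1640 = -2863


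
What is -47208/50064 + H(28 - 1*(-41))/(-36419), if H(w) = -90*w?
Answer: -8383159/10852862 ≈ -0.77244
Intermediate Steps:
-47208/50064 + H(28 - 1*(-41))/(-36419) = -47208/50064 - 90*(28 - 1*(-41))/(-36419) = -47208*1/50064 - 90*(28 + 41)*(-1/36419) = -281/298 - 90*69*(-1/36419) = -281/298 - 6210*(-1/36419) = -281/298 + 6210/36419 = -8383159/10852862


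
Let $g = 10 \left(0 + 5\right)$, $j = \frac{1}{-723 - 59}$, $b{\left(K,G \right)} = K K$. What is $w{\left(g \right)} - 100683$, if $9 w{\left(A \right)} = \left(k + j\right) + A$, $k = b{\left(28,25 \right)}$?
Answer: $- \frac{707954767}{7038} \approx -1.0059 \cdot 10^{5}$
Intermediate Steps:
$b{\left(K,G \right)} = K^{2}$
$k = 784$ ($k = 28^{2} = 784$)
$j = - \frac{1}{782}$ ($j = \frac{1}{-782} = - \frac{1}{782} \approx -0.0012788$)
$g = 50$ ($g = 10 \cdot 5 = 50$)
$w{\left(A \right)} = \frac{613087}{7038} + \frac{A}{9}$ ($w{\left(A \right)} = \frac{\left(784 - \frac{1}{782}\right) + A}{9} = \frac{\frac{613087}{782} + A}{9} = \frac{613087}{7038} + \frac{A}{9}$)
$w{\left(g \right)} - 100683 = \left(\frac{613087}{7038} + \frac{1}{9} \cdot 50\right) - 100683 = \left(\frac{613087}{7038} + \frac{50}{9}\right) - 100683 = \frac{652187}{7038} - 100683 = - \frac{707954767}{7038}$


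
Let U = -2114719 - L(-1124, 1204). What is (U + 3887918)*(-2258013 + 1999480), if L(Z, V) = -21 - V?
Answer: -458747159992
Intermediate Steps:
U = -2113494 (U = -2114719 - (-21 - 1*1204) = -2114719 - (-21 - 1204) = -2114719 - 1*(-1225) = -2114719 + 1225 = -2113494)
(U + 3887918)*(-2258013 + 1999480) = (-2113494 + 3887918)*(-2258013 + 1999480) = 1774424*(-258533) = -458747159992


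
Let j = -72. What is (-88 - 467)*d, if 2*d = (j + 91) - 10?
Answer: -4995/2 ≈ -2497.5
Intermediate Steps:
d = 9/2 (d = ((-72 + 91) - 10)/2 = (19 - 10)/2 = (½)*9 = 9/2 ≈ 4.5000)
(-88 - 467)*d = (-88 - 467)*(9/2) = -555*9/2 = -4995/2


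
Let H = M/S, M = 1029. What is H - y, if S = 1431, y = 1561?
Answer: -744254/477 ≈ -1560.3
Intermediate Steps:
H = 343/477 (H = 1029/1431 = 1029*(1/1431) = 343/477 ≈ 0.71908)
H - y = 343/477 - 1*1561 = 343/477 - 1561 = -744254/477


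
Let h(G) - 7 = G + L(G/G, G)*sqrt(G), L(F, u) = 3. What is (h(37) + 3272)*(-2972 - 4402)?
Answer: -24452184 - 22122*sqrt(37) ≈ -2.4587e+7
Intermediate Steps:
h(G) = 7 + G + 3*sqrt(G) (h(G) = 7 + (G + 3*sqrt(G)) = 7 + G + 3*sqrt(G))
(h(37) + 3272)*(-2972 - 4402) = ((7 + 37 + 3*sqrt(37)) + 3272)*(-2972 - 4402) = ((44 + 3*sqrt(37)) + 3272)*(-7374) = (3316 + 3*sqrt(37))*(-7374) = -24452184 - 22122*sqrt(37)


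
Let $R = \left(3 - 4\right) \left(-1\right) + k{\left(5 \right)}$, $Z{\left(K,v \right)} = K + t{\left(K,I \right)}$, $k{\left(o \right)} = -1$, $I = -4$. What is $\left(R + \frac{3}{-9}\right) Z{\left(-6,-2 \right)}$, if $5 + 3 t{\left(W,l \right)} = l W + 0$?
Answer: $- \frac{1}{9} \approx -0.11111$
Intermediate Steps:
$t{\left(W,l \right)} = - \frac{5}{3} + \frac{W l}{3}$ ($t{\left(W,l \right)} = - \frac{5}{3} + \frac{l W + 0}{3} = - \frac{5}{3} + \frac{W l + 0}{3} = - \frac{5}{3} + \frac{W l}{3}$)
$Z{\left(K,v \right)} = - \frac{5}{3} - \frac{K}{3}$ ($Z{\left(K,v \right)} = K + \left(- \frac{5}{3} + \frac{1}{3} K \left(-4\right)\right) = K - \left(\frac{5}{3} + \frac{4 K}{3}\right) = - \frac{5}{3} - \frac{K}{3}$)
$R = 0$ ($R = \left(3 - 4\right) \left(-1\right) - 1 = \left(-1\right) \left(-1\right) - 1 = 1 - 1 = 0$)
$\left(R + \frac{3}{-9}\right) Z{\left(-6,-2 \right)} = \left(0 + \frac{3}{-9}\right) \left(- \frac{5}{3} - -2\right) = \left(0 + 3 \left(- \frac{1}{9}\right)\right) \left(- \frac{5}{3} + 2\right) = \left(0 - \frac{1}{3}\right) \frac{1}{3} = \left(- \frac{1}{3}\right) \frac{1}{3} = - \frac{1}{9}$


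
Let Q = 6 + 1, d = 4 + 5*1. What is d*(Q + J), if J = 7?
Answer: 126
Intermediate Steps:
d = 9 (d = 4 + 5 = 9)
Q = 7
d*(Q + J) = 9*(7 + 7) = 9*14 = 126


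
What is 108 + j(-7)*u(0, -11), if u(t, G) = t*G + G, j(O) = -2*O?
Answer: -46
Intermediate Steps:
u(t, G) = G + G*t (u(t, G) = G*t + G = G + G*t)
108 + j(-7)*u(0, -11) = 108 + (-2*(-7))*(-11*(1 + 0)) = 108 + 14*(-11*1) = 108 + 14*(-11) = 108 - 154 = -46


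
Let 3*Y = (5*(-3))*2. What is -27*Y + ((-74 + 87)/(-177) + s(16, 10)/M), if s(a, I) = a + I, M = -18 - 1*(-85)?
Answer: 3205661/11859 ≈ 270.31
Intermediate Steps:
M = 67 (M = -18 + 85 = 67)
s(a, I) = I + a
Y = -10 (Y = ((5*(-3))*2)/3 = (-15*2)/3 = (⅓)*(-30) = -10)
-27*Y + ((-74 + 87)/(-177) + s(16, 10)/M) = -27*(-10) + ((-74 + 87)/(-177) + (10 + 16)/67) = 270 + (13*(-1/177) + 26*(1/67)) = 270 + (-13/177 + 26/67) = 270 + 3731/11859 = 3205661/11859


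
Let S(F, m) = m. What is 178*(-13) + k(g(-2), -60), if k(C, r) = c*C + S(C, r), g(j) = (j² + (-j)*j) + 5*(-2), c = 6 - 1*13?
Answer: -2304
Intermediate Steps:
c = -7 (c = 6 - 13 = -7)
g(j) = -10 (g(j) = (j² - j²) - 10 = 0 - 10 = -10)
k(C, r) = r - 7*C (k(C, r) = -7*C + r = r - 7*C)
178*(-13) + k(g(-2), -60) = 178*(-13) + (-60 - 7*(-10)) = -2314 + (-60 + 70) = -2314 + 10 = -2304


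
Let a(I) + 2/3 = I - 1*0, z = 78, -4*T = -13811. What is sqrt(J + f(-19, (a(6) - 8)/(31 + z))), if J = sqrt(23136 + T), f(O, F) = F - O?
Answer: sqrt(8116140 + 213858*sqrt(106355))/654 ≈ 13.492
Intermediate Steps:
T = 13811/4 (T = -1/4*(-13811) = 13811/4 ≈ 3452.8)
a(I) = -2/3 + I (a(I) = -2/3 + (I - 1*0) = -2/3 + (I + 0) = -2/3 + I)
J = sqrt(106355)/2 (J = sqrt(23136 + 13811/4) = sqrt(106355/4) = sqrt(106355)/2 ≈ 163.06)
sqrt(J + f(-19, (a(6) - 8)/(31 + z))) = sqrt(sqrt(106355)/2 + (((-2/3 + 6) - 8)/(31 + 78) - 1*(-19))) = sqrt(sqrt(106355)/2 + ((16/3 - 8)/109 + 19)) = sqrt(sqrt(106355)/2 + (-8/3*1/109 + 19)) = sqrt(sqrt(106355)/2 + (-8/327 + 19)) = sqrt(sqrt(106355)/2 + 6205/327) = sqrt(6205/327 + sqrt(106355)/2)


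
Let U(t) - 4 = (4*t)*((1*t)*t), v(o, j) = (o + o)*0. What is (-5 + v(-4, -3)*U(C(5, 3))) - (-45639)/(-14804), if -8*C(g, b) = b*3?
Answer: -119659/14804 ≈ -8.0829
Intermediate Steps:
C(g, b) = -3*b/8 (C(g, b) = -b*3/8 = -3*b/8)
v(o, j) = 0 (v(o, j) = (2*o)*0 = 0)
U(t) = 4 + 4*t³ (U(t) = 4 + (4*t)*((1*t)*t) = 4 + (4*t)*(t*t) = 4 + (4*t)*t² = 4 + 4*t³)
(-5 + v(-4, -3)*U(C(5, 3))) - (-45639)/(-14804) = (-5 + 0*(4 + 4*(-3/8*3)³)) - (-45639)/(-14804) = (-5 + 0*(4 + 4*(-9/8)³)) - (-45639)*(-1)/14804 = (-5 + 0*(4 + 4*(-729/512))) - 1*45639/14804 = (-5 + 0*(4 - 729/128)) - 45639/14804 = (-5 + 0*(-217/128)) - 45639/14804 = (-5 + 0) - 45639/14804 = -5 - 45639/14804 = -119659/14804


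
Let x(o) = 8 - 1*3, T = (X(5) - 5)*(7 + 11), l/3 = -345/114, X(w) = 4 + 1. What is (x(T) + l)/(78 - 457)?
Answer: 155/14402 ≈ 0.010762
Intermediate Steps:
X(w) = 5
l = -345/38 (l = 3*(-345/114) = 3*(-345*1/114) = 3*(-115/38) = -345/38 ≈ -9.0789)
T = 0 (T = (5 - 5)*(7 + 11) = 0*18 = 0)
x(o) = 5 (x(o) = 8 - 3 = 5)
(x(T) + l)/(78 - 457) = (5 - 345/38)/(78 - 457) = -155/38/(-379) = -155/38*(-1/379) = 155/14402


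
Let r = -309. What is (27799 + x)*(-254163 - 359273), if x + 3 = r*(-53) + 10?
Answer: -27103442788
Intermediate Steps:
x = 16384 (x = -3 + (-309*(-53) + 10) = -3 + (16377 + 10) = -3 + 16387 = 16384)
(27799 + x)*(-254163 - 359273) = (27799 + 16384)*(-254163 - 359273) = 44183*(-613436) = -27103442788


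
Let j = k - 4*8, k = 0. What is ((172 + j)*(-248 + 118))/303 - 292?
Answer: -106676/303 ≈ -352.07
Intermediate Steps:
j = -32 (j = 0 - 4*8 = 0 - 32 = -32)
((172 + j)*(-248 + 118))/303 - 292 = ((172 - 32)*(-248 + 118))/303 - 292 = (140*(-130))*(1/303) - 292 = -18200*1/303 - 292 = -18200/303 - 292 = -106676/303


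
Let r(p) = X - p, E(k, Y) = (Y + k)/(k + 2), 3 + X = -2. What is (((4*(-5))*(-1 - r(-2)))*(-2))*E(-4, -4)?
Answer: 320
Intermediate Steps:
X = -5 (X = -3 - 2 = -5)
E(k, Y) = (Y + k)/(2 + k)
r(p) = -5 - p
(((4*(-5))*(-1 - r(-2)))*(-2))*E(-4, -4) = (((4*(-5))*(-1 - (-5 - 1*(-2))))*(-2))*((-4 - 4)/(2 - 4)) = (-20*(-1 - (-5 + 2))*(-2))*(-8/(-2)) = (-20*(-1 - 1*(-3))*(-2))*(-½*(-8)) = (-20*(-1 + 3)*(-2))*4 = (-20*2*(-2))*4 = -40*(-2)*4 = 80*4 = 320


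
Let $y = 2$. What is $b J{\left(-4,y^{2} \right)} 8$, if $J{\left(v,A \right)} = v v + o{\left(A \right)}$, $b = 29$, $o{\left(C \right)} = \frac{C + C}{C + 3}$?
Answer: $\frac{27840}{7} \approx 3977.1$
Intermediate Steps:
$o{\left(C \right)} = \frac{2 C}{3 + C}$
$J{\left(v,A \right)} = v^{2} + \frac{2 A}{3 + A}$ ($J{\left(v,A \right)} = v v + \frac{2 A}{3 + A} = v^{2} + \frac{2 A}{3 + A}$)
$b J{\left(-4,y^{2} \right)} 8 = 29 \frac{2 \cdot 2^{2} + \left(-4\right)^{2} \left(3 + 2^{2}\right)}{3 + 2^{2}} \cdot 8 = 29 \frac{2 \cdot 4 + 16 \left(3 + 4\right)}{3 + 4} \cdot 8 = 29 \frac{8 + 16 \cdot 7}{7} \cdot 8 = 29 \frac{8 + 112}{7} \cdot 8 = 29 \cdot \frac{1}{7} \cdot 120 \cdot 8 = 29 \cdot \frac{120}{7} \cdot 8 = \frac{3480}{7} \cdot 8 = \frac{27840}{7}$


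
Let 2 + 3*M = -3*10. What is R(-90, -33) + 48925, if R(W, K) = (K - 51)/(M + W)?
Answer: 7387801/151 ≈ 48926.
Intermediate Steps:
M = -32/3 (M = -⅔ + (-3*10)/3 = -⅔ + (⅓)*(-30) = -⅔ - 10 = -32/3 ≈ -10.667)
R(W, K) = (-51 + K)/(-32/3 + W) (R(W, K) = (K - 51)/(-32/3 + W) = (-51 + K)/(-32/3 + W))
R(-90, -33) + 48925 = 3*(-51 - 33)/(-32 + 3*(-90)) + 48925 = 3*(-84)/(-32 - 270) + 48925 = 3*(-84)/(-302) + 48925 = 3*(-1/302)*(-84) + 48925 = 126/151 + 48925 = 7387801/151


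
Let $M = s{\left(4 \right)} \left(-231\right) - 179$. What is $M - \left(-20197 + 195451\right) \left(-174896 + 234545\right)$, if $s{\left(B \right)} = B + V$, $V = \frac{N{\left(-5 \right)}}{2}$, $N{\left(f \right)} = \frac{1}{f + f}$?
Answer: $- \frac{209074538749}{20} \approx -1.0454 \cdot 10^{10}$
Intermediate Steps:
$N{\left(f \right)} = \frac{1}{2 f}$
$V = - \frac{1}{20}$ ($V = \frac{\frac{1}{2} \frac{1}{-5}}{2} = \frac{1}{2} \left(- \frac{1}{5}\right) \frac{1}{2} = \left(- \frac{1}{10}\right) \frac{1}{2} = - \frac{1}{20} \approx -0.05$)
$s{\left(B \right)} = - \frac{1}{20} + B$ ($s{\left(B \right)} = B - \frac{1}{20} = - \frac{1}{20} + B$)
$M = - \frac{21829}{20}$ ($M = \left(- \frac{1}{20} + 4\right) \left(-231\right) - 179 = \frac{79}{20} \left(-231\right) - 179 = - \frac{18249}{20} - 179 = - \frac{21829}{20} \approx -1091.4$)
$M - \left(-20197 + 195451\right) \left(-174896 + 234545\right) = - \frac{21829}{20} - \left(-20197 + 195451\right) \left(-174896 + 234545\right) = - \frac{21829}{20} - 175254 \cdot 59649 = - \frac{21829}{20} - 10453725846 = - \frac{209074538749}{20}$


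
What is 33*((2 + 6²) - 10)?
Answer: 924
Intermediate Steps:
33*((2 + 6²) - 10) = 33*((2 + 36) - 10) = 33*(38 - 10) = 33*28 = 924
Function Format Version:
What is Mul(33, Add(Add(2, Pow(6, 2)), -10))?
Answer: 924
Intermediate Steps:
Mul(33, Add(Add(2, Pow(6, 2)), -10)) = Mul(33, Add(Add(2, 36), -10)) = Mul(33, Add(38, -10)) = Mul(33, 28) = 924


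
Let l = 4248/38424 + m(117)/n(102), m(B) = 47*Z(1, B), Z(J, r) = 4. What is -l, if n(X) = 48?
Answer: -77371/19212 ≈ -4.0272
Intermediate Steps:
m(B) = 188 (m(B) = 47*4 = 188)
l = 77371/19212 (l = 4248/38424 + 188/48 = 4248*(1/38424) + 188*(1/48) = 177/1601 + 47/12 = 77371/19212 ≈ 4.0272)
-l = -1*77371/19212 = -77371/19212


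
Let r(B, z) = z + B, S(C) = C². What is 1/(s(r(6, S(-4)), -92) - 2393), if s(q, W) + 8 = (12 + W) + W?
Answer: -1/2573 ≈ -0.00038865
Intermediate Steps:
r(B, z) = B + z
s(q, W) = 4 + 2*W (s(q, W) = -8 + ((12 + W) + W) = -8 + (12 + 2*W) = 4 + 2*W)
1/(s(r(6, S(-4)), -92) - 2393) = 1/((4 + 2*(-92)) - 2393) = 1/((4 - 184) - 2393) = 1/(-180 - 2393) = 1/(-2573) = -1/2573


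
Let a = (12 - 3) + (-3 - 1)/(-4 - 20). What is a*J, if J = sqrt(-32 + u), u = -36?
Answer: 55*I*sqrt(17)/3 ≈ 75.59*I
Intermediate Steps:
J = 2*I*sqrt(17) (J = sqrt(-32 - 36) = sqrt(-68) = 2*I*sqrt(17) ≈ 8.2462*I)
a = 55/6 (a = 9 - 4/(-24) = 9 - 4*(-1/24) = 9 + 1/6 = 55/6 ≈ 9.1667)
a*J = 55*(2*I*sqrt(17))/6 = 55*I*sqrt(17)/3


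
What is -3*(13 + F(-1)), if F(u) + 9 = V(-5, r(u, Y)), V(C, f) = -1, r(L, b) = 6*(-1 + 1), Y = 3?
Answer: -9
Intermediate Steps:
r(L, b) = 0 (r(L, b) = 6*0 = 0)
F(u) = -10 (F(u) = -9 - 1 = -10)
-3*(13 + F(-1)) = -3*(13 - 10) = -3*3 = -9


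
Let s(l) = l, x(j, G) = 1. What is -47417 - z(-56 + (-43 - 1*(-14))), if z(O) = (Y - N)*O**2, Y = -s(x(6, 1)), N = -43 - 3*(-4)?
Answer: -264167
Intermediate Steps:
N = -31 (N = -43 - 1*(-12) = -43 + 12 = -31)
Y = -1 (Y = -1*1 = -1)
z(O) = 30*O**2 (z(O) = (-1 - 1*(-31))*O**2 = (-1 + 31)*O**2 = 30*O**2)
-47417 - z(-56 + (-43 - 1*(-14))) = -47417 - 30*(-56 + (-43 - 1*(-14)))**2 = -47417 - 30*(-56 + (-43 + 14))**2 = -47417 - 30*(-56 - 29)**2 = -47417 - 30*(-85)**2 = -47417 - 30*7225 = -47417 - 1*216750 = -47417 - 216750 = -264167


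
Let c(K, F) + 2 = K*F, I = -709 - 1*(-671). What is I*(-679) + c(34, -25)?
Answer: 24950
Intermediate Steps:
I = -38 (I = -709 + 671 = -38)
c(K, F) = -2 + F*K (c(K, F) = -2 + K*F = -2 + F*K)
I*(-679) + c(34, -25) = -38*(-679) + (-2 - 25*34) = 25802 + (-2 - 850) = 25802 - 852 = 24950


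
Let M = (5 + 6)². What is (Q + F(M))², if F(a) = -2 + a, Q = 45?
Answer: 26896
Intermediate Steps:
M = 121 (M = 11² = 121)
(Q + F(M))² = (45 + (-2 + 121))² = (45 + 119)² = 164² = 26896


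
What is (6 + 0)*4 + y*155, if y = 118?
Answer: 18314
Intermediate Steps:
(6 + 0)*4 + y*155 = (6 + 0)*4 + 118*155 = 6*4 + 18290 = 24 + 18290 = 18314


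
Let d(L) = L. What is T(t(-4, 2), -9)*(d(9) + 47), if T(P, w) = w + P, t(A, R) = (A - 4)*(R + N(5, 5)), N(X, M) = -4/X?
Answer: -5208/5 ≈ -1041.6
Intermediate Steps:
t(A, R) = (-4 + A)*(-4/5 + R) (t(A, R) = (A - 4)*(R - 4/5) = (-4 + A)*(R - 4*1/5) = (-4 + A)*(R - 4/5) = (-4 + A)*(-4/5 + R))
T(P, w) = P + w
T(t(-4, 2), -9)*(d(9) + 47) = ((16/5 - 4*2 - 4/5*(-4) - 4*2) - 9)*(9 + 47) = ((16/5 - 8 + 16/5 - 8) - 9)*56 = (-48/5 - 9)*56 = -93/5*56 = -5208/5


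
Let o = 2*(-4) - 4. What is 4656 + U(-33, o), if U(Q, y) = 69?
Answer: 4725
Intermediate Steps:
o = -12 (o = -8 - 4 = -12)
4656 + U(-33, o) = 4656 + 69 = 4725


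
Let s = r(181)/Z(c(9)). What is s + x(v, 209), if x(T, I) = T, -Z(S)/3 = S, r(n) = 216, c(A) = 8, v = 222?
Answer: 213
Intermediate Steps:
Z(S) = -3*S
s = -9 (s = 216/((-3*8)) = 216/(-24) = 216*(-1/24) = -9)
s + x(v, 209) = -9 + 222 = 213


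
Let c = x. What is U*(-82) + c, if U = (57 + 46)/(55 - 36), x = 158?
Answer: -5444/19 ≈ -286.53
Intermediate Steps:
c = 158
U = 103/19 ≈ 5.4211
U*(-82) + c = (103/19)*(-82) + 158 = -8446/19 + 158 = -5444/19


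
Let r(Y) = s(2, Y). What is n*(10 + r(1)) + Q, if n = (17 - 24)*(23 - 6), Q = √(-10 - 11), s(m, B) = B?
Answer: -1309 + I*√21 ≈ -1309.0 + 4.5826*I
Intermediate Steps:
r(Y) = Y
Q = I*√21 (Q = √(-21) = I*√21 ≈ 4.5826*I)
n = -119 (n = -7*17 = -119)
n*(10 + r(1)) + Q = -119*(10 + 1) + I*√21 = -119*11 + I*√21 = -1309 + I*√21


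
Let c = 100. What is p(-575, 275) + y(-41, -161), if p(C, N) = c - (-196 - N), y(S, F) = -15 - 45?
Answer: 511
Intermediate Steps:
y(S, F) = -60
p(C, N) = 296 + N (p(C, N) = 100 - (-196 - N) = 100 + (196 + N) = 296 + N)
p(-575, 275) + y(-41, -161) = (296 + 275) - 60 = 571 - 60 = 511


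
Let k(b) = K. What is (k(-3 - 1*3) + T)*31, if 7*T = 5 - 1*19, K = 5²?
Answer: 713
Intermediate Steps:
K = 25
k(b) = 25
T = -2 (T = (5 - 1*19)/7 = (5 - 19)/7 = (⅐)*(-14) = -2)
(k(-3 - 1*3) + T)*31 = (25 - 2)*31 = 23*31 = 713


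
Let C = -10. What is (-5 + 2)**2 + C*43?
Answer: -421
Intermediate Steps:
(-5 + 2)**2 + C*43 = (-5 + 2)**2 - 10*43 = (-3)**2 - 430 = 9 - 430 = -421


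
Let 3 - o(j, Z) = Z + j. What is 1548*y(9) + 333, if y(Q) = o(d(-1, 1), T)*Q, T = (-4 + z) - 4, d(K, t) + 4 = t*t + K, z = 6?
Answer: 125721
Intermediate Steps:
d(K, t) = -4 + K + t² (d(K, t) = -4 + (t*t + K) = -4 + (t² + K) = -4 + (K + t²) = -4 + K + t²)
T = -2 (T = (-4 + 6) - 4 = 2 - 4 = -2)
o(j, Z) = 3 - Z - j (o(j, Z) = 3 - (Z + j) = 3 + (-Z - j) = 3 - Z - j)
y(Q) = 9*Q (y(Q) = (3 - 1*(-2) - (-4 - 1 + 1²))*Q = (3 + 2 - (-4 - 1 + 1))*Q = (3 + 2 - 1*(-4))*Q = (3 + 2 + 4)*Q = 9*Q)
1548*y(9) + 333 = 1548*(9*9) + 333 = 1548*81 + 333 = 125388 + 333 = 125721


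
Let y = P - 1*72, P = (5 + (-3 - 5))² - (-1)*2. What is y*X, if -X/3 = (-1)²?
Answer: 183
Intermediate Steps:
X = -3 (X = -3*(-1)² = -3*1 = -3)
P = 11 (P = (5 - 8)² - 1*(-2) = (-3)² + 2 = 9 + 2 = 11)
y = -61 (y = 11 - 1*72 = 11 - 72 = -61)
y*X = -61*(-3) = 183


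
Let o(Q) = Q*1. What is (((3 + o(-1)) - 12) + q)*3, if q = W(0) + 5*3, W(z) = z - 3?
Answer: 6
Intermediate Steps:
W(z) = -3 + z
o(Q) = Q
q = 12 (q = (-3 + 0) + 5*3 = -3 + 15 = 12)
(((3 + o(-1)) - 12) + q)*3 = (((3 - 1) - 12) + 12)*3 = ((2 - 12) + 12)*3 = (-10 + 12)*3 = 2*3 = 6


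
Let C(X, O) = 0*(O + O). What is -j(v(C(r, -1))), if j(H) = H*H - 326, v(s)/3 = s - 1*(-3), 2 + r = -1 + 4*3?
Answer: 245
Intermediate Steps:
r = 9 (r = -2 + (-1 + 4*3) = -2 + (-1 + 12) = -2 + 11 = 9)
C(X, O) = 0 (C(X, O) = 0*(2*O) = 0)
v(s) = 9 + 3*s (v(s) = 3*(s - 1*(-3)) = 3*(s + 3) = 3*(3 + s) = 9 + 3*s)
j(H) = -326 + H**2 (j(H) = H**2 - 326 = -326 + H**2)
-j(v(C(r, -1))) = -(-326 + (9 + 3*0)**2) = -(-326 + (9 + 0)**2) = -(-326 + 9**2) = -(-326 + 81) = -1*(-245) = 245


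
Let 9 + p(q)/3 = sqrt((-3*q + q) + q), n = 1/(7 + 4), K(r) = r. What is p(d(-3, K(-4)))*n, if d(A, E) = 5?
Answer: -27/11 + 3*I*sqrt(5)/11 ≈ -2.4545 + 0.60984*I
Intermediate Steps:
n = 1/11 ≈ 0.090909
p(q) = -27 + 3*sqrt(-q) (p(q) = -27 + 3*sqrt((-3*q + q) + q) = -27 + 3*sqrt(-2*q + q) = -27 + 3*sqrt(-q))
p(d(-3, K(-4)))*n = (-27 + 3*sqrt(-1*5))*(1/11) = (-27 + 3*sqrt(-5))*(1/11) = (-27 + 3*(I*sqrt(5)))*(1/11) = (-27 + 3*I*sqrt(5))*(1/11) = -27/11 + 3*I*sqrt(5)/11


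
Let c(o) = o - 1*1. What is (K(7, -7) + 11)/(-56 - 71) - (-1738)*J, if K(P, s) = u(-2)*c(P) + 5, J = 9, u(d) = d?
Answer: 1986530/127 ≈ 15642.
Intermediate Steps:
c(o) = -1 + o (c(o) = o - 1 = -1 + o)
K(P, s) = 7 - 2*P (K(P, s) = -2*(-1 + P) + 5 = (2 - 2*P) + 5 = 7 - 2*P)
(K(7, -7) + 11)/(-56 - 71) - (-1738)*J = ((7 - 2*7) + 11)/(-56 - 71) - (-1738)*9 = ((7 - 14) + 11)/(-127) - 158*(-99) = (-7 + 11)*(-1/127) + 15642 = 4*(-1/127) + 15642 = -4/127 + 15642 = 1986530/127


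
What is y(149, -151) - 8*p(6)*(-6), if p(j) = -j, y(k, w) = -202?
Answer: -490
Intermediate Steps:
y(149, -151) - 8*p(6)*(-6) = -202 - (-8)*6*(-6) = -202 - 8*(-6)*(-6) = -202 + 48*(-6) = -202 - 288 = -490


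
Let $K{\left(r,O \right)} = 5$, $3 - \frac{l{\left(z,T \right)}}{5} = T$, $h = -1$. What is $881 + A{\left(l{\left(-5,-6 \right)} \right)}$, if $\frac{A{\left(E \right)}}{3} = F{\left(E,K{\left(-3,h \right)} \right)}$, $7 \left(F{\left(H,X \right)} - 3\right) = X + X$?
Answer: $\frac{6260}{7} \approx 894.29$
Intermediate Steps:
$l{\left(z,T \right)} = 15 - 5 T$
$F{\left(H,X \right)} = 3 + \frac{2 X}{7}$ ($F{\left(H,X \right)} = 3 + \frac{X + X}{7} = 3 + \frac{2 X}{7}$)
$A{\left(E \right)} = \frac{93}{7}$ ($A{\left(E \right)} = 3 \left(3 + \frac{2}{7} \cdot 5\right) = 3 \left(3 + \frac{10}{7}\right) = 3 \cdot \frac{31}{7} = \frac{93}{7}$)
$881 + A{\left(l{\left(-5,-6 \right)} \right)} = 881 + \frac{93}{7} = \frac{6260}{7}$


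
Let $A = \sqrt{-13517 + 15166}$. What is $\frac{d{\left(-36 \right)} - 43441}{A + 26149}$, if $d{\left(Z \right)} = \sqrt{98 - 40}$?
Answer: $- \frac{43441 - \sqrt{58}}{26149 + \sqrt{1649}} \approx -1.6584$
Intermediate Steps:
$A = \sqrt{1649} \approx 40.608$
$d{\left(Z \right)} = \sqrt{58}$
$\frac{d{\left(-36 \right)} - 43441}{A + 26149} = \frac{\sqrt{58} - 43441}{\sqrt{1649} + 26149} = \frac{-43441 + \sqrt{58}}{26149 + \sqrt{1649}}$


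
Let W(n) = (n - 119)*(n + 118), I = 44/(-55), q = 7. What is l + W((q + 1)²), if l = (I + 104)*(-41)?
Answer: -71206/5 ≈ -14241.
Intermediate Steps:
I = -⅘ (I = 44*(-1/55) = -⅘ ≈ -0.80000)
W(n) = (-119 + n)*(118 + n)
l = -21156/5 (l = (-⅘ + 104)*(-41) = (516/5)*(-41) = -21156/5 ≈ -4231.2)
l + W((q + 1)²) = -21156/5 + (-14042 + ((7 + 1)²)² - (7 + 1)²) = -21156/5 + (-14042 + (8²)² - 1*8²) = -21156/5 + (-14042 + 64² - 1*64) = -21156/5 + (-14042 + 4096 - 64) = -21156/5 - 10010 = -71206/5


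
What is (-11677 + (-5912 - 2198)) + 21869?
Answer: 2082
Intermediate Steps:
(-11677 + (-5912 - 2198)) + 21869 = (-11677 - 8110) + 21869 = -19787 + 21869 = 2082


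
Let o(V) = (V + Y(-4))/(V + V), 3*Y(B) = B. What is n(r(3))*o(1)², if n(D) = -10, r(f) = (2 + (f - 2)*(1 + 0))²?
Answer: -5/18 ≈ -0.27778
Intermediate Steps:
Y(B) = B/3
r(f) = f² (r(f) = (2 + (-2 + f)*1)² = (2 + (-2 + f))² = f²)
o(V) = (-4/3 + V)/(2*V) (o(V) = (V + (⅓)*(-4))/(V + V) = (V - 4/3)/((2*V)) = (-4/3 + V)*(1/(2*V)) = (-4/3 + V)/(2*V))
n(r(3))*o(1)² = -10*(-4 + 3*1)²/36 = -10*(-4 + 3)²/36 = -10*((⅙)*1*(-1))² = -10*(-⅙)² = -10*1/36 = -5/18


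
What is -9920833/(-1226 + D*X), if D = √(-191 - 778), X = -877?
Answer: 12162941258/746789077 - 8700570541*I*√969/746789077 ≈ 16.287 - 362.67*I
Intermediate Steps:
D = I*√969 (D = √(-969) = I*√969 ≈ 31.129*I)
-9920833/(-1226 + D*X) = -9920833/(-1226 + (I*√969)*(-877)) = -9920833/(-1226 - 877*I*√969)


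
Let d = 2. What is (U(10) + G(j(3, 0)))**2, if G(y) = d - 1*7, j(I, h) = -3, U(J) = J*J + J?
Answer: 11025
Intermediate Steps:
U(J) = J + J**2 (U(J) = J**2 + J = J + J**2)
G(y) = -5 (G(y) = 2 - 1*7 = 2 - 7 = -5)
(U(10) + G(j(3, 0)))**2 = (10*(1 + 10) - 5)**2 = (10*11 - 5)**2 = (110 - 5)**2 = 105**2 = 11025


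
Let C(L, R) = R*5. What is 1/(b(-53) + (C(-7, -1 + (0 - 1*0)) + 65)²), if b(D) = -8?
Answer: 1/3592 ≈ 0.00027840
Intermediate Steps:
C(L, R) = 5*R
1/(b(-53) + (C(-7, -1 + (0 - 1*0)) + 65)²) = 1/(-8 + (5*(-1 + (0 - 1*0)) + 65)²) = 1/(-8 + (5*(-1 + (0 + 0)) + 65)²) = 1/(-8 + (5*(-1 + 0) + 65)²) = 1/(-8 + (5*(-1) + 65)²) = 1/(-8 + (-5 + 65)²) = 1/(-8 + 60²) = 1/(-8 + 3600) = 1/3592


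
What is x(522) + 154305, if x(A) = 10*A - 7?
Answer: 159518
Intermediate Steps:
x(A) = -7 + 10*A
x(522) + 154305 = (-7 + 10*522) + 154305 = (-7 + 5220) + 154305 = 5213 + 154305 = 159518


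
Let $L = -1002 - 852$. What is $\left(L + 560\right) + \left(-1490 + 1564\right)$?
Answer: $-1220$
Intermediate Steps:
$L = -1854$ ($L = -1002 - 852 = -1854$)
$\left(L + 560\right) + \left(-1490 + 1564\right) = \left(-1854 + 560\right) + \left(-1490 + 1564\right) = -1294 + 74 = -1220$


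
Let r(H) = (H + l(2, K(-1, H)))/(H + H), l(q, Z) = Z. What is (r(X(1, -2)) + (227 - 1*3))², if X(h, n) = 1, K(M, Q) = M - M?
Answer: 201601/4 ≈ 50400.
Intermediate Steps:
K(M, Q) = 0
r(H) = ½ (r(H) = (H + 0)/(H + H) = H/((2*H)) = H*(1/(2*H)) = ½)
(r(X(1, -2)) + (227 - 1*3))² = (½ + (227 - 1*3))² = (½ + (227 - 3))² = (½ + 224)² = (449/2)² = 201601/4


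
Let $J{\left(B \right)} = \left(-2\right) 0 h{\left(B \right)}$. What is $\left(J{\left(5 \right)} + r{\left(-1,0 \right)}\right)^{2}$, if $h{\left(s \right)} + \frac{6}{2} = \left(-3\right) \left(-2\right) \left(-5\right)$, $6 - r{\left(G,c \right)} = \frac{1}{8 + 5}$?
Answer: $\frac{5929}{169} \approx 35.083$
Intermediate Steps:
$r{\left(G,c \right)} = \frac{77}{13}$ ($r{\left(G,c \right)} = 6 - \frac{1}{8 + 5} = 6 - \frac{1}{13} = \frac{77}{13}$)
$h{\left(s \right)} = -33$ ($h{\left(s \right)} = -3 + \left(-3\right) \left(-2\right) \left(-5\right) = -3 + 6 \left(-5\right) = -3 - 30 = -33$)
$J{\left(B \right)} = 0$ ($J{\left(B \right)} = \left(-2\right) 0 \left(-33\right) = 0 \left(-33\right) = 0$)
$\left(J{\left(5 \right)} + r{\left(-1,0 \right)}\right)^{2} = \left(0 + \frac{77}{13}\right)^{2} = \left(\frac{77}{13}\right)^{2} = \frac{5929}{169}$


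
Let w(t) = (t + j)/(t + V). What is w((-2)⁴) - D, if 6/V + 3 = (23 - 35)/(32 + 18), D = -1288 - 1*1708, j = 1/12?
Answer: 4579625/1528 ≈ 2997.1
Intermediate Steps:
j = 1/12 ≈ 0.083333
D = -2996 (D = -1288 - 1708 = -2996)
V = -50/27 (V = 6/(-3 + (23 - 35)/(32 + 18)) = 6/(-3 - 12/50) = 6/(-3 - 12*1/50) = 6/(-3 - 6/25) = 6/(-81/25) = 6*(-25/81) = -50/27 ≈ -1.8519)
w(t) = (1/12 + t)/(-50/27 + t) (w(t) = (t + 1/12)/(t - 50/27) = (1/12 + t)/(-50/27 + t))
w((-2)⁴) - D = 9*(1 + 12*(-2)⁴)/(4*(-50 + 27*(-2)⁴)) - 1*(-2996) = 9*(1 + 12*16)/(4*(-50 + 27*16)) + 2996 = 9*(1 + 192)/(4*(-50 + 432)) + 2996 = (9/4)*193/382 + 2996 = (9/4)*(1/382)*193 + 2996 = 1737/1528 + 2996 = 4579625/1528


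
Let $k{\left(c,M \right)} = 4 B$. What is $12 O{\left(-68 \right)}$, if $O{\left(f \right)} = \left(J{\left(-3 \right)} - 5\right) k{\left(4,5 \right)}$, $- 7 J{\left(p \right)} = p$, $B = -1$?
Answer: $\frac{1536}{7} \approx 219.43$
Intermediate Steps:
$J{\left(p \right)} = - \frac{p}{7}$
$k{\left(c,M \right)} = -4$ ($k{\left(c,M \right)} = 4 \left(-1\right) = -4$)
$O{\left(f \right)} = \frac{128}{7}$ ($O{\left(f \right)} = \left(\left(- \frac{1}{7}\right) \left(-3\right) - 5\right) \left(-4\right) = \left(\frac{3}{7} - 5\right) \left(-4\right) = \left(- \frac{32}{7}\right) \left(-4\right) = \frac{128}{7}$)
$12 O{\left(-68 \right)} = 12 \cdot \frac{128}{7} = \frac{1536}{7}$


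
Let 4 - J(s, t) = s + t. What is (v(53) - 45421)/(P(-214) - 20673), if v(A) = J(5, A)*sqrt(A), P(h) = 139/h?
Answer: 9720094/4424161 + 11556*sqrt(53)/4424161 ≈ 2.2161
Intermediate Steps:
J(s, t) = 4 - s - t (J(s, t) = 4 - (s + t) = 4 + (-s - t) = 4 - s - t)
v(A) = sqrt(A)*(-1 - A) (v(A) = (4 - 1*5 - A)*sqrt(A) = (4 - 5 - A)*sqrt(A) = (-1 - A)*sqrt(A) = sqrt(A)*(-1 - A))
(v(53) - 45421)/(P(-214) - 20673) = (sqrt(53)*(-1 - 1*53) - 45421)/(139/(-214) - 20673) = (sqrt(53)*(-1 - 53) - 45421)/(139*(-1/214) - 20673) = (sqrt(53)*(-54) - 45421)/(-139/214 - 20673) = (-54*sqrt(53) - 45421)/(-4424161/214) = (-45421 - 54*sqrt(53))*(-214/4424161) = 9720094/4424161 + 11556*sqrt(53)/4424161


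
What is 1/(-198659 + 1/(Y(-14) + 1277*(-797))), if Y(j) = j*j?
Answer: -1017573/202150034608 ≈ -5.0338e-6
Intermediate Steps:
Y(j) = j**2
1/(-198659 + 1/(Y(-14) + 1277*(-797))) = 1/(-198659 + 1/((-14)**2 + 1277*(-797))) = 1/(-198659 + 1/(196 - 1017769)) = 1/(-198659 + 1/(-1017573)) = 1/(-198659 - 1/1017573) = 1/(-202150034608/1017573) = -1017573/202150034608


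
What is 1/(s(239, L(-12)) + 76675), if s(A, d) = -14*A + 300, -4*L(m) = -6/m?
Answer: 1/73629 ≈ 1.3582e-5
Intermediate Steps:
L(m) = 3/(2*m) (L(m) = -(-3)/(2*m) = 3/(2*m))
s(A, d) = 300 - 14*A
1/(s(239, L(-12)) + 76675) = 1/((300 - 14*239) + 76675) = 1/((300 - 3346) + 76675) = 1/(-3046 + 76675) = 1/73629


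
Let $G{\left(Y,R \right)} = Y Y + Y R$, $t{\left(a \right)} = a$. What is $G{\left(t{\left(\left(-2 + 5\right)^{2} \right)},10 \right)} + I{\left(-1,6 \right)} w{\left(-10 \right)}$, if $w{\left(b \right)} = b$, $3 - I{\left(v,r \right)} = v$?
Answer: $131$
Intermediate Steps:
$I{\left(v,r \right)} = 3 - v$
$G{\left(Y,R \right)} = Y^{2} + R Y$
$G{\left(t{\left(\left(-2 + 5\right)^{2} \right)},10 \right)} + I{\left(-1,6 \right)} w{\left(-10 \right)} = \left(-2 + 5\right)^{2} \left(10 + \left(-2 + 5\right)^{2}\right) + \left(3 - -1\right) \left(-10\right) = 3^{2} \left(10 + 3^{2}\right) + \left(3 + 1\right) \left(-10\right) = 9 \left(10 + 9\right) + 4 \left(-10\right) = 9 \cdot 19 - 40 = 171 - 40 = 131$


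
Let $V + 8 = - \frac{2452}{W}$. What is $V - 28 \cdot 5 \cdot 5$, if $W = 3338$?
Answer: $- \frac{1182878}{1669} \approx -708.73$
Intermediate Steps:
$V = - \frac{14578}{1669}$ ($V = -8 - \frac{2452}{3338} = -8 - \frac{1226}{1669} = - \frac{14578}{1669} \approx -8.7346$)
$V - 28 \cdot 5 \cdot 5 = - \frac{14578}{1669} - 28 \cdot 5 \cdot 5 = - \frac{14578}{1669} - 28 \cdot 25 = - \frac{14578}{1669} - 700 = - \frac{1182878}{1669}$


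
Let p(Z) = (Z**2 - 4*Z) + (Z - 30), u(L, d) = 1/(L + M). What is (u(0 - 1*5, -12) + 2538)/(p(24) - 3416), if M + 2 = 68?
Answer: -154819/179462 ≈ -0.86268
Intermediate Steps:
M = 66 (M = -2 + 68 = 66)
u(L, d) = 1/(66 + L) (u(L, d) = 1/(L + 66) = 1/(66 + L))
p(Z) = -30 + Z**2 - 3*Z (p(Z) = (Z**2 - 4*Z) + (-30 + Z) = -30 + Z**2 - 3*Z)
(u(0 - 1*5, -12) + 2538)/(p(24) - 3416) = (1/(66 + (0 - 1*5)) + 2538)/((-30 + 24**2 - 3*24) - 3416) = (1/(66 + (0 - 5)) + 2538)/((-30 + 576 - 72) - 3416) = (1/(66 - 5) + 2538)/(474 - 3416) = (1/61 + 2538)/(-2942) = (1/61 + 2538)*(-1/2942) = (154819/61)*(-1/2942) = -154819/179462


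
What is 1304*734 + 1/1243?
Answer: 1189720049/1243 ≈ 9.5714e+5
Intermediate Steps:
1304*734 + 1/1243 = 957136 + 1/1243 = 1189720049/1243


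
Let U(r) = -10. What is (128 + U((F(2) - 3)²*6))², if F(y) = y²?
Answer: 13924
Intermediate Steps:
(128 + U((F(2) - 3)²*6))² = (128 - 10)² = 118² = 13924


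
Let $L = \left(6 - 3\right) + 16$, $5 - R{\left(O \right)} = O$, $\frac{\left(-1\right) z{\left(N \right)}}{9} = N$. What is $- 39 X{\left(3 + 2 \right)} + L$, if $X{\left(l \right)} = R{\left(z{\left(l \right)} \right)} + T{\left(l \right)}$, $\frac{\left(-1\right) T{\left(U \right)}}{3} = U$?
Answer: $-1346$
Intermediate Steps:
$z{\left(N \right)} = - 9 N$
$R{\left(O \right)} = 5 - O$
$T{\left(U \right)} = - 3 U$
$L = 19$ ($L = 3 + 16 = 19$)
$X{\left(l \right)} = 5 + 6 l$ ($X{\left(l \right)} = \left(5 - - 9 l\right) - 3 l = \left(5 + 9 l\right) - 3 l = 5 + 6 l$)
$- 39 X{\left(3 + 2 \right)} + L = - 39 \left(5 + 6 \left(3 + 2\right)\right) + 19 = - 39 \left(5 + 6 \cdot 5\right) + 19 = - 39 \left(5 + 30\right) + 19 = \left(-39\right) 35 + 19 = -1365 + 19 = -1346$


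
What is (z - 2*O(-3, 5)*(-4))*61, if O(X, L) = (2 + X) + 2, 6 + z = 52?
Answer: 3294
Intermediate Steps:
z = 46 (z = -6 + 52 = 46)
O(X, L) = 4 + X
(z - 2*O(-3, 5)*(-4))*61 = (46 - 2*(4 - 3)*(-4))*61 = (46 - 2*1*(-4))*61 = (46 - 2*(-4))*61 = (46 + 8)*61 = 54*61 = 3294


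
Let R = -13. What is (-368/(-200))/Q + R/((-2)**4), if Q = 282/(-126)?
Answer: -30731/18800 ≈ -1.6346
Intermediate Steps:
Q = -47/21 (Q = 282*(-1/126) = -47/21 ≈ -2.2381)
(-368/(-200))/Q + R/((-2)**4) = (-368/(-200))/(-47/21) - 13/((-2)**4) = -368*(-1/200)*(-21/47) - 13/16 = (46/25)*(-21/47) - 13*1/16 = -966/1175 - 13/16 = -30731/18800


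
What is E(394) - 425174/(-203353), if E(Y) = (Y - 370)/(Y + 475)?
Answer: 374356678/176713757 ≈ 2.1184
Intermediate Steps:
E(Y) = (-370 + Y)/(475 + Y)
E(394) - 425174/(-203353) = (-370 + 394)/(475 + 394) - 425174/(-203353) = 24/869 - 425174*(-1)/203353 = (1/869)*24 - 1*(-425174/203353) = 24/869 + 425174/203353 = 374356678/176713757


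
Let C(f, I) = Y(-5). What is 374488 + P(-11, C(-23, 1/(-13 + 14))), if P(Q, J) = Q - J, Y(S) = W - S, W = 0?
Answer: 374472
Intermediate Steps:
Y(S) = -S (Y(S) = 0 - S = -S)
C(f, I) = 5 (C(f, I) = -1*(-5) = 5)
374488 + P(-11, C(-23, 1/(-13 + 14))) = 374488 + (-11 - 1*5) = 374488 + (-11 - 5) = 374488 - 16 = 374472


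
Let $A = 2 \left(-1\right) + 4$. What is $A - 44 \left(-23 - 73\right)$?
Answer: $4226$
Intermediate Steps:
$A = 2$ ($A = -2 + 4 = 2$)
$A - 44 \left(-23 - 73\right) = 2 - 44 \left(-23 - 73\right) = 2 - -4224 = 2 + 4224 = 4226$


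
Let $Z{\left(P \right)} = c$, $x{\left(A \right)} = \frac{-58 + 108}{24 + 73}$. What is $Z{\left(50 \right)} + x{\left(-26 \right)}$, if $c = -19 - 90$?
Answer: $- \frac{10523}{97} \approx -108.48$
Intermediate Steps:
$c = -109$
$x{\left(A \right)} = \frac{50}{97}$
$Z{\left(P \right)} = -109$
$Z{\left(50 \right)} + x{\left(-26 \right)} = -109 + \frac{50}{97} = - \frac{10523}{97}$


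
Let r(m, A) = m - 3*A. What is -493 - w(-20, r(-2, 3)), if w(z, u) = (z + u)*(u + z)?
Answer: -1454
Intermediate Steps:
w(z, u) = (u + z)² (w(z, u) = (u + z)*(u + z) = (u + z)²)
-493 - w(-20, r(-2, 3)) = -493 - ((-2 - 3*3) - 20)² = -493 - ((-2 - 9) - 20)² = -493 - (-11 - 20)² = -493 - 1*(-31)² = -493 - 1*961 = -493 - 961 = -1454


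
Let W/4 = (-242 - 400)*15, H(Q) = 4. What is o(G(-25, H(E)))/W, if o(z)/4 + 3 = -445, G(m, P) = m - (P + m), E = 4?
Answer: 224/4815 ≈ 0.046521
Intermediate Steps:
W = -38520 (W = 4*((-242 - 400)*15) = 4*(-642*15) = 4*(-9630) = -38520)
G(m, P) = -P (G(m, P) = m + (-P - m) = -P)
o(z) = -1792 (o(z) = -12 + 4*(-445) = -12 - 1780 = -1792)
o(G(-25, H(E)))/W = -1792/(-38520) = -1792*(-1/38520) = 224/4815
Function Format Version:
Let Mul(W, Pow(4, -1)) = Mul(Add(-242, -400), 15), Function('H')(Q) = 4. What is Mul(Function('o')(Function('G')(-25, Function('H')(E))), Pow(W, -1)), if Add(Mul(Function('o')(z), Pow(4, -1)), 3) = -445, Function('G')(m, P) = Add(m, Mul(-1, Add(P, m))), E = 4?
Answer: Rational(224, 4815) ≈ 0.046521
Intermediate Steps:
W = -38520 (W = Mul(4, Mul(Add(-242, -400), 15)) = Mul(4, Mul(-642, 15)) = Mul(4, -9630) = -38520)
Function('G')(m, P) = Mul(-1, P) (Function('G')(m, P) = Add(m, Add(Mul(-1, P), Mul(-1, m))) = Mul(-1, P))
Function('o')(z) = -1792 (Function('o')(z) = Add(-12, Mul(4, -445)) = Add(-12, -1780) = -1792)
Mul(Function('o')(Function('G')(-25, Function('H')(E))), Pow(W, -1)) = Mul(-1792, Pow(-38520, -1)) = Mul(-1792, Rational(-1, 38520)) = Rational(224, 4815)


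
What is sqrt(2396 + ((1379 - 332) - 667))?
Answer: 2*sqrt(694) ≈ 52.688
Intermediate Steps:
sqrt(2396 + ((1379 - 332) - 667)) = sqrt(2396 + (1047 - 667)) = sqrt(2396 + 380) = sqrt(2776) = 2*sqrt(694)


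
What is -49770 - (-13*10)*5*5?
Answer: -46520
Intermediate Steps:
-49770 - (-13*10)*5*5 = -49770 - (-130)*25 = -49770 - 1*(-3250) = -49770 + 3250 = -46520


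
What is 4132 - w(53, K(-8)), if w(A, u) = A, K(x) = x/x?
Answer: 4079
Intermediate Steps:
K(x) = 1
4132 - w(53, K(-8)) = 4132 - 1*53 = 4132 - 53 = 4079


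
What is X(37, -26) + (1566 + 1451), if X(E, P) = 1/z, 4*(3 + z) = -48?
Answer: 45254/15 ≈ 3016.9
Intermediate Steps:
z = -15 (z = -3 + (¼)*(-48) = -3 - 12 = -15)
X(E, P) = -1/15 (X(E, P) = 1/(-15) = -1/15)
X(37, -26) + (1566 + 1451) = -1/15 + (1566 + 1451) = -1/15 + 3017 = 45254/15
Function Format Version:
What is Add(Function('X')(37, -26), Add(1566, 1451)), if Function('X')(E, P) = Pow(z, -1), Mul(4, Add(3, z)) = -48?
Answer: Rational(45254, 15) ≈ 3016.9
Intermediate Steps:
z = -15 (z = Add(-3, Mul(Rational(1, 4), -48)) = Add(-3, -12) = -15)
Function('X')(E, P) = Rational(-1, 15) (Function('X')(E, P) = Pow(-15, -1) = Rational(-1, 15))
Add(Function('X')(37, -26), Add(1566, 1451)) = Add(Rational(-1, 15), Add(1566, 1451)) = Add(Rational(-1, 15), 3017) = Rational(45254, 15)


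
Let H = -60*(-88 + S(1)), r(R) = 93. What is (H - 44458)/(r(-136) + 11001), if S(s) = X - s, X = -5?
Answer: -19409/5547 ≈ -3.4990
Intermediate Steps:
S(s) = -5 - s
H = 5640 (H = -60*(-88 + (-5 - 1*1)) = -60*(-88 + (-5 - 1)) = -60*(-88 - 6) = -60*(-94) = 5640)
(H - 44458)/(r(-136) + 11001) = (5640 - 44458)/(93 + 11001) = -38818/11094 = -38818*1/11094 = -19409/5547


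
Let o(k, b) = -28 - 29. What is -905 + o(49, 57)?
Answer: -962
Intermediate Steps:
o(k, b) = -57
-905 + o(49, 57) = -905 - 57 = -962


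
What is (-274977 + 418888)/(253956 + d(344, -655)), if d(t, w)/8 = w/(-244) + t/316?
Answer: 693507109/1223959422 ≈ 0.56661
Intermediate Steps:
d(t, w) = -2*w/61 + 2*t/79 (d(t, w) = 8*(w/(-244) + t/316) = 8*(w*(-1/244) + t*(1/316)) = 8*(-w/244 + t/316) = -2*w/61 + 2*t/79)
(-274977 + 418888)/(253956 + d(344, -655)) = (-274977 + 418888)/(253956 + (-2/61*(-655) + (2/79)*344)) = 143911/(253956 + (1310/61 + 688/79)) = 143911/(253956 + 145458/4819) = 143911/(1223959422/4819) = 143911*(4819/1223959422) = 693507109/1223959422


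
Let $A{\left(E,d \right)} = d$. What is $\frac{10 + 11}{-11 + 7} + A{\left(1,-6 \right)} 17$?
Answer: $- \frac{429}{4} \approx -107.25$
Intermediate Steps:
$\frac{10 + 11}{-11 + 7} + A{\left(1,-6 \right)} 17 = \frac{10 + 11}{-11 + 7} - 102 = \frac{21}{-4} - 102 = 21 \left(- \frac{1}{4}\right) - 102 = - \frac{21}{4} - 102 = - \frac{429}{4}$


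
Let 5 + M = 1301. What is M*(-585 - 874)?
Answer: -1890864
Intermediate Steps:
M = 1296 (M = -5 + 1301 = 1296)
M*(-585 - 874) = 1296*(-585 - 874) = 1296*(-1459) = -1890864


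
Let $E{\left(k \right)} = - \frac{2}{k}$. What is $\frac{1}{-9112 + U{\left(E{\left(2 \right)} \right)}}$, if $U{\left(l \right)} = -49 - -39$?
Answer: $- \frac{1}{9122} \approx -0.00010963$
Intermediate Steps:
$U{\left(l \right)} = -10$ ($U{\left(l \right)} = -49 + 39 = -10$)
$\frac{1}{-9112 + U{\left(E{\left(2 \right)} \right)}} = \frac{1}{-9112 - 10} = \frac{1}{-9122} = - \frac{1}{9122}$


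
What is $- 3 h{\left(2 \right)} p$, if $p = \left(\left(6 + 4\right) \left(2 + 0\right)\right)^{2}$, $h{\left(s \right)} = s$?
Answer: $-2400$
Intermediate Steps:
$p = 400$ ($p = \left(10 \cdot 2\right)^{2} = 20^{2} = 400$)
$- 3 h{\left(2 \right)} p = \left(-3\right) 2 \cdot 400 = \left(-6\right) 400 = -2400$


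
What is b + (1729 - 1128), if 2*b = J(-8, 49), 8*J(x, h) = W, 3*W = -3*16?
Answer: 600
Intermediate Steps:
W = -16 (W = (-3*16)/3 = (⅓)*(-48) = -16)
J(x, h) = -2 (J(x, h) = (⅛)*(-16) = -2)
b = -1 (b = (½)*(-2) = -1)
b + (1729 - 1128) = -1 + (1729 - 1128) = -1 + 601 = 600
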